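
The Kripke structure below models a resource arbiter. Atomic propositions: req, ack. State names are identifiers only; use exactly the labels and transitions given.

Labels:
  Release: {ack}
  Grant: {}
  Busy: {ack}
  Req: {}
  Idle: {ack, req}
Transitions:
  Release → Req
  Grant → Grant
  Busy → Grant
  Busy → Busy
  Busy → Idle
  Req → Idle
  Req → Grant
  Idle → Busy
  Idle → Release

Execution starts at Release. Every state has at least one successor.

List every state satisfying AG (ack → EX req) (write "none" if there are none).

{Grant}

States satisfying ack → EX req: {Grant, Busy, Req}.
States satisfying AG (ack → EX req): {Grant}.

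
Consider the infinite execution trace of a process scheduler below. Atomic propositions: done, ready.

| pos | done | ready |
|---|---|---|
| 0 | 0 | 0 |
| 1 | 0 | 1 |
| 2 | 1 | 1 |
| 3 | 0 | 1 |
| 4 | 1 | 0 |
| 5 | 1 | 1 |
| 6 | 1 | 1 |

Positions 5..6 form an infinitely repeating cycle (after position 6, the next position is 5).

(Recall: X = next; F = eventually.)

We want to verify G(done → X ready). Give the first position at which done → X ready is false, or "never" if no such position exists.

never

done → X ready holds at every position 0..6, and those are all the positions the trace ever visits, so the invariant G(done → X ready) is never violated.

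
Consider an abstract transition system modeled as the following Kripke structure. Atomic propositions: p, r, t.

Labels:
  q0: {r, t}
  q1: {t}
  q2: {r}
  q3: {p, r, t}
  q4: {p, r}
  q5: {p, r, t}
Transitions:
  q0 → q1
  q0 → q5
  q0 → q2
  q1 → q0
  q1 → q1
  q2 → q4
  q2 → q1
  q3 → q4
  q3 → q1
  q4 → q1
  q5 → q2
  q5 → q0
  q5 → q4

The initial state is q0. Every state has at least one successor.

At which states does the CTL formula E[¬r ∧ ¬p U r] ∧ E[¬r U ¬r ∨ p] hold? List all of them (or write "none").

{q1, q3, q4, q5}

States satisfying ¬r ∧ ¬p: {q1}.
States satisfying r: {q0, q2, q3, q4, q5}.
States satisfying E[¬r ∧ ¬p U r]: {q0, q1, q2, q3, q4, q5}.
States satisfying ¬r: {q1}.
States satisfying ¬r ∨ p: {q1, q3, q4, q5}.
States satisfying E[¬r U ¬r ∨ p]: {q1, q3, q4, q5}.
States satisfying E[¬r ∧ ¬p U r] ∧ E[¬r U ¬r ∨ p]: {q1, q3, q4, q5}.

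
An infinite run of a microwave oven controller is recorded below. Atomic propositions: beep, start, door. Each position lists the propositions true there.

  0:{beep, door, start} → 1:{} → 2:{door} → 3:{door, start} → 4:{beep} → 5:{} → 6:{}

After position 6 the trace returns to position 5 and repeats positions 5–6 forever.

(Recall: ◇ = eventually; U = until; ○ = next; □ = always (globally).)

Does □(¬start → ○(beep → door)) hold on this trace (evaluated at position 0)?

¬start → ○(beep → door) holds at every position 0..6, and those are all positions ever visited, so □(¬start → ○(beep → door)) holds.
Positions where ¬start holds: 1, 2, 4, 5, 6.
Check ○(beep → door) at each: 1→ok, 2→ok, 4→ok, 5→ok, 6→ok.

Satisfied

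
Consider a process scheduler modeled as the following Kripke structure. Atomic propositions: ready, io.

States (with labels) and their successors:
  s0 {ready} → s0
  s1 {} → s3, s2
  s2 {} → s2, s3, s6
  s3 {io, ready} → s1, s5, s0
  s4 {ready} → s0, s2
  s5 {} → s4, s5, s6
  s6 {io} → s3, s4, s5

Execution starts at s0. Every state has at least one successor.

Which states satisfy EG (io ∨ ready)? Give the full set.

{s0, s3, s4, s6}

States satisfying io ∨ ready: {s0, s3, s4, s6}.
States satisfying EG (io ∨ ready): {s0, s3, s4, s6}.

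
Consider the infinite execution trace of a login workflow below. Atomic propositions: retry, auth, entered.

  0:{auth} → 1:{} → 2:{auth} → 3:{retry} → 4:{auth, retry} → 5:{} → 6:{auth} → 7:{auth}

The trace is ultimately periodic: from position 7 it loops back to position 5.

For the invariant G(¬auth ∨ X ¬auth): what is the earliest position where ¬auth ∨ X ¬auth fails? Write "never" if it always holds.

6

Check ¬auth ∨ X ¬auth at each position in order: 0 ✓, 1 ✓, 2 ✓, 3 ✓, 4 ✓, 5 ✓.
At position 6 the labels are {auth} and the next position 7 has {auth}, so ¬auth ∨ X ¬auth is false there. This is the first violation.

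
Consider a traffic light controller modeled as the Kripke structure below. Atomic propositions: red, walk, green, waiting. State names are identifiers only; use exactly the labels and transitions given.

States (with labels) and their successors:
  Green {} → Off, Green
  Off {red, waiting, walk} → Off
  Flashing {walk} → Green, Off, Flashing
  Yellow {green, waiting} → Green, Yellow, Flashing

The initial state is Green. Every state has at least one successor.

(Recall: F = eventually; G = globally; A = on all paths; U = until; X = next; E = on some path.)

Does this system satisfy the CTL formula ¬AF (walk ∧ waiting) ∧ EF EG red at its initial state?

Satisfied

States satisfying walk ∧ waiting: {Off}.
States satisfying AF (walk ∧ waiting): {Off}.
States satisfying ¬AF (walk ∧ waiting): {Green, Flashing, Yellow}.
States satisfying EG red: {Off}.
States satisfying EF EG red: {Green, Off, Flashing, Yellow}.
States satisfying ¬AF (walk ∧ waiting) ∧ EF EG red: {Green, Flashing, Yellow}.
Green ∈ Sat(¬AF (walk ∧ waiting) ∧ EF EG red).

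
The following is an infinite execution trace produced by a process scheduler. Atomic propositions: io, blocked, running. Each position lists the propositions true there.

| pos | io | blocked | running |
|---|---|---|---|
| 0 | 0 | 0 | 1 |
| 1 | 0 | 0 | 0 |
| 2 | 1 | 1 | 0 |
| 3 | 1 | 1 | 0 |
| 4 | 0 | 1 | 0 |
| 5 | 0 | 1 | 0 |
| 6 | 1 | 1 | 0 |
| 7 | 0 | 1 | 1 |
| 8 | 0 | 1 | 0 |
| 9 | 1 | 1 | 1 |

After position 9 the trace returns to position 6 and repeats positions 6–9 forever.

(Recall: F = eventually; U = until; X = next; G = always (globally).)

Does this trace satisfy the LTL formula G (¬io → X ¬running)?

¬io → X ¬running must hold at every position from 0 onward. It fails at position 8, so G (¬io → X ¬running) is false.
Positions where ¬io holds: 0, 1, 4, 5, 7, 8.
Check X ¬running at each: 0→ok, 1→ok, 4→ok, 5→ok, 7→ok, 8→fails.

Violated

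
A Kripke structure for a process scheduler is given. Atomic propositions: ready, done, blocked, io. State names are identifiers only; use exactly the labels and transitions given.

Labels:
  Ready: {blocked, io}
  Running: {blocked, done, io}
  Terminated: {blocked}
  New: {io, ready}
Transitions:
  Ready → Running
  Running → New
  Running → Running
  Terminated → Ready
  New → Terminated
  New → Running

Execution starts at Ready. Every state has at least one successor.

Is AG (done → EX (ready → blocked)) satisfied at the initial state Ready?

Satisfied

States satisfying done → EX (ready → blocked): {Ready, Running, Terminated, New}.
States satisfying AG (done → EX (ready → blocked)): {Ready, Running, Terminated, New}.
Every state reachable from Ready satisfies done → EX (ready → blocked).
Ready ∈ Sat(AG (done → EX (ready → blocked))).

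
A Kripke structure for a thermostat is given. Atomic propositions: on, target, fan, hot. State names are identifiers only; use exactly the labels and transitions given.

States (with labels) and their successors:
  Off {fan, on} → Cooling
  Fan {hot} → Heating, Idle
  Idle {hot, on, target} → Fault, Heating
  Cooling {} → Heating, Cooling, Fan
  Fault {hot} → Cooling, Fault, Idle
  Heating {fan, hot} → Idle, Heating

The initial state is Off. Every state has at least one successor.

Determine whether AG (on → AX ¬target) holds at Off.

Satisfied

States satisfying on → AX ¬target: {Off, Fan, Idle, Cooling, Fault, Heating}.
States satisfying AG (on → AX ¬target): {Off, Fan, Idle, Cooling, Fault, Heating}.
Every state reachable from Off satisfies on → AX ¬target.
Off ∈ Sat(AG (on → AX ¬target)).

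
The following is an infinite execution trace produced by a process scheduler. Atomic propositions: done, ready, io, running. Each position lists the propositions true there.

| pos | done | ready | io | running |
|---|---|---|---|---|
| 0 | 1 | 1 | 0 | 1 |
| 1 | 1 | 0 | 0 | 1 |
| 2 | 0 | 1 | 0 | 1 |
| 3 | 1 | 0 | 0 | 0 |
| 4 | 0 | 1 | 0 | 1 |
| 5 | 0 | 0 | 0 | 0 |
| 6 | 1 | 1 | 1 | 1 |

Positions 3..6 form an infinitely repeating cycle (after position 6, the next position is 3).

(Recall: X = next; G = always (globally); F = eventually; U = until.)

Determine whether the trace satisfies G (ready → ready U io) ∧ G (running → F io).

ready → ready U io must hold at every position from 0 onward. It fails at position 0, so G (ready → ready U io) is false.
Positions where ready holds: 0, 2, 4, 6.
Check ready U io at each: 0→fails, 2→fails, 4→fails, 6→ok.
running → F io holds at every position 0..6, and those are all positions ever visited, so G (running → F io) holds.
Positions where running holds: 0, 1, 2, 4, 6.
Check F io at each: 0→ok, 1→ok, 2→ok, 4→ok, 6→ok.
At position 0: G (ready → ready U io) is false; G (running → F io) is true; so G (ready → ready U io) ∧ G (running → F io) is false.

No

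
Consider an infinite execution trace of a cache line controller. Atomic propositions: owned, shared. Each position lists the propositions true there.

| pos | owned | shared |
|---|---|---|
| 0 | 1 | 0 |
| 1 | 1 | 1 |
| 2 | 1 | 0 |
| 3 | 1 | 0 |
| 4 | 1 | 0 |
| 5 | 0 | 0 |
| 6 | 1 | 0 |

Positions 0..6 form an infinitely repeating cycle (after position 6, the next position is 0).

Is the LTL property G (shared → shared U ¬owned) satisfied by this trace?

shared → shared U ¬owned must hold at every position from 0 onward. It fails at position 1, so G (shared → shared U ¬owned) is false.
Positions where shared holds: 1.
Check shared U ¬owned at each: 1→fails.

Violated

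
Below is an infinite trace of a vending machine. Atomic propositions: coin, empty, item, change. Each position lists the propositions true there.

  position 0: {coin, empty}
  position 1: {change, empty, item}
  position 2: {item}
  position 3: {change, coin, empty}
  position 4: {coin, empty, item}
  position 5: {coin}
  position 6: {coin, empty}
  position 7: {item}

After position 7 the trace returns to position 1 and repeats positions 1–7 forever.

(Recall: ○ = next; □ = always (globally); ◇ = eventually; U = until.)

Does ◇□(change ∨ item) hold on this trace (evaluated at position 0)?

No

□(change ∨ item) is false at every position 0..7, so it never becomes true and ◇□(change ∨ item) fails.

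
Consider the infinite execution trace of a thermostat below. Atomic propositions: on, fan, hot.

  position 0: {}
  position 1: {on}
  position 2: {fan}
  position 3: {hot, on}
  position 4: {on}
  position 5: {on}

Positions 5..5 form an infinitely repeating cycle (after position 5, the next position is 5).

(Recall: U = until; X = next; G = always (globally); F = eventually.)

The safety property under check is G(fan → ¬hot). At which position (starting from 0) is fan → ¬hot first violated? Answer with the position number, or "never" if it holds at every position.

never

fan → ¬hot holds at every position 0..5, and those are all the positions the trace ever visits, so the invariant G(fan → ¬hot) is never violated.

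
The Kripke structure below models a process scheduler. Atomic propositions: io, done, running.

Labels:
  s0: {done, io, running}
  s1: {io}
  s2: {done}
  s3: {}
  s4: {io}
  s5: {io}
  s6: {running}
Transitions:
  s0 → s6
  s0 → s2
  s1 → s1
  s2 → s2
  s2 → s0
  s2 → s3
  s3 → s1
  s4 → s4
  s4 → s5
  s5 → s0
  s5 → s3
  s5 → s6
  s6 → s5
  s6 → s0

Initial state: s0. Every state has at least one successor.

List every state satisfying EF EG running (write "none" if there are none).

{s0, s2, s4, s5, s6}

States satisfying EG running: {s0, s6}.
States satisfying EF EG running: {s0, s2, s4, s5, s6}.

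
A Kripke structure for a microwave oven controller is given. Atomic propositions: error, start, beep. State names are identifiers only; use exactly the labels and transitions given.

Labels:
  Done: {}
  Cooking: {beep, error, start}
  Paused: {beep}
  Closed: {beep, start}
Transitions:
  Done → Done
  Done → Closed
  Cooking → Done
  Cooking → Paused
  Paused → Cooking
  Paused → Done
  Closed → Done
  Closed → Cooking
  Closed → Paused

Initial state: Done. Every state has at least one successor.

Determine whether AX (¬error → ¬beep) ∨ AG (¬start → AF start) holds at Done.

Does not hold

States satisfying ¬error → ¬beep: {Done, Cooking}.
States satisfying AX (¬error → ¬beep): {Paused}.
States satisfying ¬start → AF start: {Cooking, Closed}.
States satisfying AG (¬start → AF start): ∅.
States satisfying AX (¬error → ¬beep) ∨ AG (¬start → AF start): {Paused}.
Done ∉ Sat(AX (¬error → ¬beep) ∨ AG (¬start → AF start)).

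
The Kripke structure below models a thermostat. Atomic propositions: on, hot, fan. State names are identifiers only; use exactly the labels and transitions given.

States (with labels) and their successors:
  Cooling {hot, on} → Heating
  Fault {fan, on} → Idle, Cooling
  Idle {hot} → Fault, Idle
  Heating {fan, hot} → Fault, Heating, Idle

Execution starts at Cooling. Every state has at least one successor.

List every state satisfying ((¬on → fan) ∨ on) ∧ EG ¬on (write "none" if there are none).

States satisfying ¬on: {Idle, Heating}.
States satisfying ¬on → fan: {Cooling, Fault, Heating}.
States satisfying (¬on → fan) ∨ on: {Cooling, Fault, Heating}.
States satisfying EG ¬on: {Idle, Heating}.
States satisfying ((¬on → fan) ∨ on) ∧ EG ¬on: {Heating}.

{Heating}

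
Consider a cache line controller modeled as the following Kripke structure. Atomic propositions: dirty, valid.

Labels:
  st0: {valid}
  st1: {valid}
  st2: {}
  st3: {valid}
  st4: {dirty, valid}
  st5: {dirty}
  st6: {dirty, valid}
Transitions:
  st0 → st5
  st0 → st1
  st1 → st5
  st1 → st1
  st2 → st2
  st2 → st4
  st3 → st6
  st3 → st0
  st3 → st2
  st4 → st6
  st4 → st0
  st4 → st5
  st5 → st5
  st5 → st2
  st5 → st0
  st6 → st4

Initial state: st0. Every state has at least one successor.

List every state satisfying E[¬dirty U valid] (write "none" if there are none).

States satisfying ¬dirty: {st0, st1, st2, st3}.
States satisfying valid: {st0, st1, st3, st4, st6}.
States satisfying E[¬dirty U valid]: {st0, st1, st2, st3, st4, st6}.

{st0, st1, st2, st3, st4, st6}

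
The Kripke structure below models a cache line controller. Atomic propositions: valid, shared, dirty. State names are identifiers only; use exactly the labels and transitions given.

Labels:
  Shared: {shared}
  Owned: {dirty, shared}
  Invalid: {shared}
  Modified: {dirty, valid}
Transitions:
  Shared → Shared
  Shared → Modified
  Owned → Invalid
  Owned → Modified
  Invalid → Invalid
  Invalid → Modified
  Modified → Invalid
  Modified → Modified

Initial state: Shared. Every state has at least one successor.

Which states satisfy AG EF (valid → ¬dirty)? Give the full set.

States satisfying EF (valid → ¬dirty): {Shared, Owned, Invalid, Modified}.
States satisfying AG EF (valid → ¬dirty): {Shared, Owned, Invalid, Modified}.

{Shared, Owned, Invalid, Modified}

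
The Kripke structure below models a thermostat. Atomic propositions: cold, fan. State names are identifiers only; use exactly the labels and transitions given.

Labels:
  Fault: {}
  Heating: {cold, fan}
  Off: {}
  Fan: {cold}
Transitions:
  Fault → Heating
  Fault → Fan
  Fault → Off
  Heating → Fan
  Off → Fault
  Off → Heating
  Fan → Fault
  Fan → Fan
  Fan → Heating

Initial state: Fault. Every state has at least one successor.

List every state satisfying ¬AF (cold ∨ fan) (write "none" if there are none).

{Fault, Off}

States satisfying cold ∨ fan: {Heating, Fan}.
States satisfying AF (cold ∨ fan): {Heating, Fan}.
States satisfying ¬AF (cold ∨ fan): {Fault, Off}.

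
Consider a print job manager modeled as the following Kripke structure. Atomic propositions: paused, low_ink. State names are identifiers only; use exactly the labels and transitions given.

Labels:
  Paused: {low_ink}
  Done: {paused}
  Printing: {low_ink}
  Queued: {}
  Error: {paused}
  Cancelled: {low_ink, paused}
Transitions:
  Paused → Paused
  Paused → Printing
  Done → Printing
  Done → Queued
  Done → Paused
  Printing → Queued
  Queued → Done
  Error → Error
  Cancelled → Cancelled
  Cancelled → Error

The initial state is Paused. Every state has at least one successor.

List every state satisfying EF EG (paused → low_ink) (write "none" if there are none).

{Paused, Done, Printing, Queued, Cancelled}

States satisfying EG (paused → low_ink): {Paused, Cancelled}.
States satisfying EF EG (paused → low_ink): {Paused, Done, Printing, Queued, Cancelled}.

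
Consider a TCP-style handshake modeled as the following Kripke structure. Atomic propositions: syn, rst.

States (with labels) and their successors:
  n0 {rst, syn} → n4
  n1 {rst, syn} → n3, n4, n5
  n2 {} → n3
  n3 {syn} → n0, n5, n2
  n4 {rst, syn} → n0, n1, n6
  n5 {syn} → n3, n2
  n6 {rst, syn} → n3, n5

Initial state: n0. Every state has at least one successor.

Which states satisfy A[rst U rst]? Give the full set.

States satisfying rst: {n0, n1, n4, n6}.
States satisfying A[rst U rst]: {n0, n1, n4, n6}.

{n0, n1, n4, n6}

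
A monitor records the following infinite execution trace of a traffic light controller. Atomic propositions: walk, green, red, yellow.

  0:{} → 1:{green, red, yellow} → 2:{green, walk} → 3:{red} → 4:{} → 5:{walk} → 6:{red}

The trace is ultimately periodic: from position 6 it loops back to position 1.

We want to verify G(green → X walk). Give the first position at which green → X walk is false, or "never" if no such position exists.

Check green → X walk at each position in order: 0 ✓, 1 ✓.
At position 2 the labels are {green, walk} and the next position 3 has {red}, so green → X walk is false there. This is the first violation.

2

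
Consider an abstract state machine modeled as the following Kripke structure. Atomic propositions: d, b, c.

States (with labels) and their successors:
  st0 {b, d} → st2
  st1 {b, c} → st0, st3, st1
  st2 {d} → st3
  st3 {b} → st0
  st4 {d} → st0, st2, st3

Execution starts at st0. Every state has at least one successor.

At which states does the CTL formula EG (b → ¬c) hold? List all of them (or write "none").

{st0, st2, st3, st4}

States satisfying b → ¬c: {st0, st2, st3, st4}.
States satisfying EG (b → ¬c): {st0, st2, st3, st4}.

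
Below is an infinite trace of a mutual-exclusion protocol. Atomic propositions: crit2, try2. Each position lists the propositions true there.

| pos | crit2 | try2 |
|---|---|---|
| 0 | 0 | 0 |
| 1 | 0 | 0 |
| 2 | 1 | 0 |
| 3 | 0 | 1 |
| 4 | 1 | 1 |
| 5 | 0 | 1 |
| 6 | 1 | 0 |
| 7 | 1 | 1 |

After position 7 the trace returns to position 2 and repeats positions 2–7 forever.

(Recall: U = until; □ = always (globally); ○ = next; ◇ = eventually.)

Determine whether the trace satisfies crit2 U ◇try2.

Walking from position 0: ◇try2 first holds at position 0, and crit2 holds at every earlier position along the way, so crit2 U ◇try2 holds.

Holds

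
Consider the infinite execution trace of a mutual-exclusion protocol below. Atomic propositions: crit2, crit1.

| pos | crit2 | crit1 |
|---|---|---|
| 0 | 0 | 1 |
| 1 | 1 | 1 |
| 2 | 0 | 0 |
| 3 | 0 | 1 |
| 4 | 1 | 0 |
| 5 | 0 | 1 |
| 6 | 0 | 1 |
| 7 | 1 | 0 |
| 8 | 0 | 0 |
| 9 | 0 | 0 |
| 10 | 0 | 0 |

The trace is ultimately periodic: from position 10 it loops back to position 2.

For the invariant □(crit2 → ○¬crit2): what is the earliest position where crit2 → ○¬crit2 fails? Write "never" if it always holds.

never

crit2 → ○¬crit2 holds at every position 0..10, and those are all the positions the trace ever visits, so the invariant □(crit2 → ○¬crit2) is never violated.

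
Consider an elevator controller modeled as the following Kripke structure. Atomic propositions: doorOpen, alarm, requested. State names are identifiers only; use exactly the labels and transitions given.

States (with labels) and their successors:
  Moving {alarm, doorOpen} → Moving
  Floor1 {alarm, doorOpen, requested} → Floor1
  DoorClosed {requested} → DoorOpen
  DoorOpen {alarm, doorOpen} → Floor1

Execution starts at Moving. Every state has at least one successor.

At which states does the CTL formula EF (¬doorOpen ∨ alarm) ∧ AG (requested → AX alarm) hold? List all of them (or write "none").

{Moving, Floor1, DoorClosed, DoorOpen}

States satisfying ¬doorOpen ∨ alarm: {Moving, Floor1, DoorClosed, DoorOpen}.
States satisfying EF (¬doorOpen ∨ alarm): {Moving, Floor1, DoorClosed, DoorOpen}.
States satisfying requested → AX alarm: {Moving, Floor1, DoorClosed, DoorOpen}.
States satisfying AG (requested → AX alarm): {Moving, Floor1, DoorClosed, DoorOpen}.
States satisfying EF (¬doorOpen ∨ alarm) ∧ AG (requested → AX alarm): {Moving, Floor1, DoorClosed, DoorOpen}.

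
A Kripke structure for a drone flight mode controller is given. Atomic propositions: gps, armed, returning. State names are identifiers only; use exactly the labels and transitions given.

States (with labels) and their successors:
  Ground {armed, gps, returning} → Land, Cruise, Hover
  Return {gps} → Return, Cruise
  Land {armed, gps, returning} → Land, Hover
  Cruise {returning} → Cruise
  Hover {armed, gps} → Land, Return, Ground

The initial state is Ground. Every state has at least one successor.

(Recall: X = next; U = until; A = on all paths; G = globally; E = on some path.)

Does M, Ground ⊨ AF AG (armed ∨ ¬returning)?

Does not hold

States satisfying AG (armed ∨ ¬returning): ∅.
States satisfying AF AG (armed ∨ ¬returning): ∅.
There is a path from Ground along which AG (armed ∨ ¬returning) never holds.
Ground ∉ Sat(AF AG (armed ∨ ¬returning)).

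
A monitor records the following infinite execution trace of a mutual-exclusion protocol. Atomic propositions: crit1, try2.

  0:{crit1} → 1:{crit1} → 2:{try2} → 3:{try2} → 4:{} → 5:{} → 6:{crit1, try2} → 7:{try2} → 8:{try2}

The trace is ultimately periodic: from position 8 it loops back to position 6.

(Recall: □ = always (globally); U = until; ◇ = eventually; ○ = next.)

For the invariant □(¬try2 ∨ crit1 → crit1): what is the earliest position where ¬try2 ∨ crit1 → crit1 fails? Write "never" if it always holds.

Check ¬try2 ∨ crit1 → crit1 at each position in order: 0 ✓, 1 ✓, 2 ✓, 3 ✓.
At position 4 the labels are {}, so ¬try2 ∨ crit1 → crit1 is false there. This is the first violation.

4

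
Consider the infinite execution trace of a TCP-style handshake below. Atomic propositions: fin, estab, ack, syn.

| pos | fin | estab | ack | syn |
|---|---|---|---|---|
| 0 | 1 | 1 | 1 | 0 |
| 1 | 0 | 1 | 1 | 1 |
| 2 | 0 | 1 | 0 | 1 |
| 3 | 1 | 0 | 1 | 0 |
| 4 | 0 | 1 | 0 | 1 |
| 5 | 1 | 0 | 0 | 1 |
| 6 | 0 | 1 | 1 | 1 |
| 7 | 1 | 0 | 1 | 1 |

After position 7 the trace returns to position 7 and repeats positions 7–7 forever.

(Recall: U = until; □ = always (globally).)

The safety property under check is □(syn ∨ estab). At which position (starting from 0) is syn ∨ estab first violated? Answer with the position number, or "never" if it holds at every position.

3

Check syn ∨ estab at each position in order: 0 ✓, 1 ✓, 2 ✓.
At position 3 the labels are {ack, fin}, so syn ∨ estab is false there. This is the first violation.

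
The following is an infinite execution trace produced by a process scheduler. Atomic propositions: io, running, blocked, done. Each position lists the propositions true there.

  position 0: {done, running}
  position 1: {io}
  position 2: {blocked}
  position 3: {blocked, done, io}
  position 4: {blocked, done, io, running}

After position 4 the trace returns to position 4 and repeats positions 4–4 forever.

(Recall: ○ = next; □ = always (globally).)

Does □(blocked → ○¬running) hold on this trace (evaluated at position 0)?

blocked → ○¬running must hold at every position from 0 onward. It fails at position 3, so □(blocked → ○¬running) is false.
Positions where blocked holds: 2, 3, 4.
Check ○¬running at each: 2→ok, 3→fails, 4→fails.

Does not hold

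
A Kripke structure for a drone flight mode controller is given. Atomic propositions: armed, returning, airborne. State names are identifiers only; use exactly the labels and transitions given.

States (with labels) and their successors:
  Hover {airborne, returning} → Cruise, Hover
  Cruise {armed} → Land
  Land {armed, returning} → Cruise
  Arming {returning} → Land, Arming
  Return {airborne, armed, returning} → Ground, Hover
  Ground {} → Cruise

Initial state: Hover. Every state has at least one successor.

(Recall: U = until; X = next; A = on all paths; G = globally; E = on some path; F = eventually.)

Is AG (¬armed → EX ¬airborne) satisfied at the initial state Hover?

States satisfying ¬armed → EX ¬airborne: {Hover, Cruise, Land, Arming, Return, Ground}.
States satisfying AG (¬armed → EX ¬airborne): {Hover, Cruise, Land, Arming, Return, Ground}.
Every state reachable from Hover satisfies ¬armed → EX ¬airborne.
Hover ∈ Sat(AG (¬armed → EX ¬airborne)).

Satisfied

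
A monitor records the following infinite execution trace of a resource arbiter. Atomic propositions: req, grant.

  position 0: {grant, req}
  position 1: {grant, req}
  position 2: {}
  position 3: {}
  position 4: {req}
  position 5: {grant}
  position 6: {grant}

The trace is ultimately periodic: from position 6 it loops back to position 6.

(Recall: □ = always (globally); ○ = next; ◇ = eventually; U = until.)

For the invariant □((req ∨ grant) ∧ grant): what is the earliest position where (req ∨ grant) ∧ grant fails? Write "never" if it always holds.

Check (req ∨ grant) ∧ grant at each position in order: 0 ✓, 1 ✓.
At position 2 the labels are {}, so (req ∨ grant) ∧ grant is false there. This is the first violation.

2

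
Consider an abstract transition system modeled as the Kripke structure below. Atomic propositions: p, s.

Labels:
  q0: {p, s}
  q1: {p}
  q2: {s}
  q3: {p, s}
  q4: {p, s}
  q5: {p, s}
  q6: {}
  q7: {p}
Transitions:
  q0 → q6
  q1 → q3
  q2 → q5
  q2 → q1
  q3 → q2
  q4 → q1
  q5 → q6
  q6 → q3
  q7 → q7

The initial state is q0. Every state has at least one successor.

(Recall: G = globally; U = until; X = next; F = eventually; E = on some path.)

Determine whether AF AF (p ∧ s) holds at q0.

States satisfying AF (p ∧ s): {q0, q1, q2, q3, q4, q5, q6}.
States satisfying AF AF (p ∧ s): {q0, q1, q2, q3, q4, q5, q6}.
q0 ∈ Sat(AF AF (p ∧ s)).

Holds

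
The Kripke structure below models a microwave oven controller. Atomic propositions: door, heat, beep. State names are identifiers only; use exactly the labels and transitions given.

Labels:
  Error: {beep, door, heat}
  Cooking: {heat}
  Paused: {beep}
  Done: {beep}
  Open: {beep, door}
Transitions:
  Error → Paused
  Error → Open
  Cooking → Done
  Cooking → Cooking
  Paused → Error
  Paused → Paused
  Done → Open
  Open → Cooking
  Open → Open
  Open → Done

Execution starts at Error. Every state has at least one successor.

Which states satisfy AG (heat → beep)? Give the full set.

none

States satisfying heat → beep: {Error, Paused, Done, Open}.
States satisfying AG (heat → beep): ∅.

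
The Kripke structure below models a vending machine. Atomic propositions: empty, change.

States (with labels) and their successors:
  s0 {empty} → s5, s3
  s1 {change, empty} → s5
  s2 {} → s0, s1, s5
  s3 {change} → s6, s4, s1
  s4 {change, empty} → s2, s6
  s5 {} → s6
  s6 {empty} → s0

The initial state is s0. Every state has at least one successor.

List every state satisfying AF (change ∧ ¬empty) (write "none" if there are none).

States satisfying change ∧ ¬empty: {s3}.
States satisfying AF (change ∧ ¬empty): {s3}.

{s3}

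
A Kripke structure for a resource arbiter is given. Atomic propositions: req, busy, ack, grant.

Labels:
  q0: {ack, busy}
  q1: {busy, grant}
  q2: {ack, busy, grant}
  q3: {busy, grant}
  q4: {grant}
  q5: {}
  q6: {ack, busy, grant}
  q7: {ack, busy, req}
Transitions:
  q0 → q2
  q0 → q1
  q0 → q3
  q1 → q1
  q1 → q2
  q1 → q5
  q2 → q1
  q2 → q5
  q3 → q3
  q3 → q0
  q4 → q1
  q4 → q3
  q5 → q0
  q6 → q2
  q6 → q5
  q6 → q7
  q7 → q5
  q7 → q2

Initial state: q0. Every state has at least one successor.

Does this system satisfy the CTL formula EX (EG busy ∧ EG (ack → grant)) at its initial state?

Satisfied

States satisfying EG busy ∧ EG (ack → grant): {q1, q2, q3, q6}.
States satisfying EX (EG busy ∧ EG (ack → grant)): {q0, q1, q2, q3, q4, q6, q7}.
q0 ∈ Sat(EX (EG busy ∧ EG (ack → grant))).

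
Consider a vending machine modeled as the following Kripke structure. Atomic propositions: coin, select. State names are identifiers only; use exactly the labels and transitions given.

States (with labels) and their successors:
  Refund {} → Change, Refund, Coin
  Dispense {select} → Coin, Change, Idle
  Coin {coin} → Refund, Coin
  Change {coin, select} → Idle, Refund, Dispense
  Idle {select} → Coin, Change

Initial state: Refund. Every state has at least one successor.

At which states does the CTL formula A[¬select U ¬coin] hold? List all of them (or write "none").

{Refund, Dispense, Idle}

States satisfying ¬select: {Refund, Coin}.
States satisfying ¬coin: {Refund, Dispense, Idle}.
States satisfying A[¬select U ¬coin]: {Refund, Dispense, Idle}.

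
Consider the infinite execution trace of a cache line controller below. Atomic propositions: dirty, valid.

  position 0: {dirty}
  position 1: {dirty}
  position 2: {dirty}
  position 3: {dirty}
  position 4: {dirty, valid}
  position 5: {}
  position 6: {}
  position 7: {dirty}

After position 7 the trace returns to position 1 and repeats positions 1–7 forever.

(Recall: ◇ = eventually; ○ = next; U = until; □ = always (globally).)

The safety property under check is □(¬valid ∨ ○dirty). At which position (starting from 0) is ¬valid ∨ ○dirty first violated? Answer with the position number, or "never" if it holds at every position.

4

Check ¬valid ∨ ○dirty at each position in order: 0 ✓, 1 ✓, 2 ✓, 3 ✓.
At position 4 the labels are {dirty, valid} and the next position 5 has {}, so ¬valid ∨ ○dirty is false there. This is the first violation.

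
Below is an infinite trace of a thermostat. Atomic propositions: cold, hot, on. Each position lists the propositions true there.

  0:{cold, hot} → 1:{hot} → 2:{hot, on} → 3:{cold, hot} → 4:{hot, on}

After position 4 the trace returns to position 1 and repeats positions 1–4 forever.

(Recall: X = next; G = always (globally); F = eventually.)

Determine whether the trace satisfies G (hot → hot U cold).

Holds

hot → hot U cold holds at every position 0..4, and those are all positions ever visited, so G (hot → hot U cold) holds.
Positions where hot holds: 0, 1, 2, 3, 4.
Check hot U cold at each: 0→ok, 1→ok, 2→ok, 3→ok, 4→ok.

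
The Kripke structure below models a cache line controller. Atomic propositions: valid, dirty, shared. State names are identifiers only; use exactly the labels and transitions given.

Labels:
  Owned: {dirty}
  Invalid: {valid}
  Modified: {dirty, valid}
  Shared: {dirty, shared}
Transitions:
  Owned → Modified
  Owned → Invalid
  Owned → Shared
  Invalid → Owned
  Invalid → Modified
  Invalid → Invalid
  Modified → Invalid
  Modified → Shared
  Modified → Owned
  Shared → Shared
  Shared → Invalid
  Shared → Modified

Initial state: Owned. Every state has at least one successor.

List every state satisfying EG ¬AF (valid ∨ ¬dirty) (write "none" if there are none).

States satisfying ¬AF (valid ∨ ¬dirty): {Owned, Shared}.
States satisfying EG ¬AF (valid ∨ ¬dirty): {Owned, Shared}.

{Owned, Shared}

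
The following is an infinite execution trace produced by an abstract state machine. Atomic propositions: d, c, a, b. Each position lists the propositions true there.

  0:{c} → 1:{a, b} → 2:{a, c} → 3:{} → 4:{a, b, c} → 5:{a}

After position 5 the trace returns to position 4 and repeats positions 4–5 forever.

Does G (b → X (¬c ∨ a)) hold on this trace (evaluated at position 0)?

Yes

b → X (¬c ∨ a) holds at every position 0..5, and those are all positions ever visited, so G (b → X (¬c ∨ a)) holds.
Positions where b holds: 1, 4.
Check X (¬c ∨ a) at each: 1→ok, 4→ok.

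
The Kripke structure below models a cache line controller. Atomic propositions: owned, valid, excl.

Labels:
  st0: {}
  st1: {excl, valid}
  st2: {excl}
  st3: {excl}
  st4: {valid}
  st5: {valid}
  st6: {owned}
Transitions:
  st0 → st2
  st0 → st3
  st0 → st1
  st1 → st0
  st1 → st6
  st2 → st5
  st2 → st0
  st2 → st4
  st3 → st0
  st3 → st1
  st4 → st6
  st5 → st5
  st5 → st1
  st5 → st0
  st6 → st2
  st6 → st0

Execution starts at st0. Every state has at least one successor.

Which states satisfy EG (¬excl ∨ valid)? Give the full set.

{st0, st1, st4, st5, st6}

States satisfying ¬excl ∨ valid: {st0, st1, st4, st5, st6}.
States satisfying EG (¬excl ∨ valid): {st0, st1, st4, st5, st6}.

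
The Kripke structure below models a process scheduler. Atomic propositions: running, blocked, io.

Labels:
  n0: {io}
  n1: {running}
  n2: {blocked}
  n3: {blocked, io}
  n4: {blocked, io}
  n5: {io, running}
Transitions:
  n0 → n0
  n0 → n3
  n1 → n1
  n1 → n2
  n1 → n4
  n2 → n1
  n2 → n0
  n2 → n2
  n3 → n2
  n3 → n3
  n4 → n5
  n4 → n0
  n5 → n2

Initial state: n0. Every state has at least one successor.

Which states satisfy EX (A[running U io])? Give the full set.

{n0, n1, n2, n3, n4}

States satisfying A[running U io]: {n0, n3, n4, n5}.
States satisfying EX (A[running U io]): {n0, n1, n2, n3, n4}.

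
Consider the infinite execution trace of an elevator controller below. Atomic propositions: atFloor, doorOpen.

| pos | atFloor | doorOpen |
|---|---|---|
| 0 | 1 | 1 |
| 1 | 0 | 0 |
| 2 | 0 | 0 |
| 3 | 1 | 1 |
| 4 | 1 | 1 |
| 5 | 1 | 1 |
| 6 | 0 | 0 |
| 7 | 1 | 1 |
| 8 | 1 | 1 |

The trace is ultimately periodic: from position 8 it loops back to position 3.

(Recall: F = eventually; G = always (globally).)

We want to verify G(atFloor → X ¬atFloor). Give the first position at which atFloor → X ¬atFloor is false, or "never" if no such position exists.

3

Check atFloor → X ¬atFloor at each position in order: 0 ✓, 1 ✓, 2 ✓.
At position 3 the labels are {atFloor, doorOpen} and the next position 4 has {atFloor, doorOpen}, so atFloor → X ¬atFloor is false there. This is the first violation.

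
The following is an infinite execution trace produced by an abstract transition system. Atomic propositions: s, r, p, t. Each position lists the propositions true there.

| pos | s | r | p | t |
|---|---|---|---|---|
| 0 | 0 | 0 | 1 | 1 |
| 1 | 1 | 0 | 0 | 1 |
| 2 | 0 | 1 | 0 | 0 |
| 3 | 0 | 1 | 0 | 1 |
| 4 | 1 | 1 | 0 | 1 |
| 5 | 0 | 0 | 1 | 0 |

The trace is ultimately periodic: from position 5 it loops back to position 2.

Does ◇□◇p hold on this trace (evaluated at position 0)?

Satisfied

□◇p holds at position 0, which is reachable from 0, so ◇□◇p holds.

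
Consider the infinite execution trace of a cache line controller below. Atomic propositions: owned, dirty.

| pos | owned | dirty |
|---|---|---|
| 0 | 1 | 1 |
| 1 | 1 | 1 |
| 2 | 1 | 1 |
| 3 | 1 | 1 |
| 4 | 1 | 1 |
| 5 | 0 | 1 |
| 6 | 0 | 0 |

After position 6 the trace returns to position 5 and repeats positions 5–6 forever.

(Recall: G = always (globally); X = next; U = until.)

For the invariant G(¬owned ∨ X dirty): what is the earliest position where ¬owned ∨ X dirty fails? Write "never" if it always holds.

¬owned ∨ X dirty holds at every position 0..6, and those are all the positions the trace ever visits, so the invariant G(¬owned ∨ X dirty) is never violated.

never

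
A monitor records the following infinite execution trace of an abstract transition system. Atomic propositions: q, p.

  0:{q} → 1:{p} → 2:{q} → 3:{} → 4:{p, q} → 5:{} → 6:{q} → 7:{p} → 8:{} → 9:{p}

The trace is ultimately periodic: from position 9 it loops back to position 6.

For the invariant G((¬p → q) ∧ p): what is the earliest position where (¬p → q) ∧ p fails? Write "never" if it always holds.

At position 0 the labels are {q}, so (¬p → q) ∧ p is false there. This is the first violation.

0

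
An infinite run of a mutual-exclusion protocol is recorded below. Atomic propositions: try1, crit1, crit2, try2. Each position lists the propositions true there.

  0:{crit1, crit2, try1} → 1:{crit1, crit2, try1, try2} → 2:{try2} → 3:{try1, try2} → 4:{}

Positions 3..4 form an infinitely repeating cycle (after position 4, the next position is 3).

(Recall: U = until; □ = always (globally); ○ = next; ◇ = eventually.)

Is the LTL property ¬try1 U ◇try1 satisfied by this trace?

Walking from position 0: ◇try1 first holds at position 0, and ¬try1 holds at every earlier position along the way, so ¬try1 U ◇try1 holds.

Satisfied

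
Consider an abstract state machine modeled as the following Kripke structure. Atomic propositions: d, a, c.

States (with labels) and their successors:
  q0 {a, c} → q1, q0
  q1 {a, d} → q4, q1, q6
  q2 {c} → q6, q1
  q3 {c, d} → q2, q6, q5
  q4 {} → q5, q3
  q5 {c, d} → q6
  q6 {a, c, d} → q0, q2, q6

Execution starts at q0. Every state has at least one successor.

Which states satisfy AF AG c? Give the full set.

none

States satisfying AG c: ∅.
States satisfying AF AG c: ∅.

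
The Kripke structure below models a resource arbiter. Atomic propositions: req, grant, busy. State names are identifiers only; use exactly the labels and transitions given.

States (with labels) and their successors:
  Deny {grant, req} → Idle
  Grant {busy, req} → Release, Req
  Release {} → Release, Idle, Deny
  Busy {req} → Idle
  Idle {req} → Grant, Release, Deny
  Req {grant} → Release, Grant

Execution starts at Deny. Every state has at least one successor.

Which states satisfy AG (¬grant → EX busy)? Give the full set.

none

States satisfying ¬grant → EX busy: {Deny, Idle, Req}.
States satisfying AG (¬grant → EX busy): ∅.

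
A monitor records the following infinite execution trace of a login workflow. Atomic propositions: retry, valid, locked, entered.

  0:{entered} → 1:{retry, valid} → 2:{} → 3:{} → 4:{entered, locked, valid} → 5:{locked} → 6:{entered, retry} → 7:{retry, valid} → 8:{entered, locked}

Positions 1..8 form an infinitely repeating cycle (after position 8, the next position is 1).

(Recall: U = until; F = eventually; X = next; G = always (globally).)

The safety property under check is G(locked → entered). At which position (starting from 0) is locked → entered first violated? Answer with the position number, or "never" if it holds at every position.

Check locked → entered at each position in order: 0 ✓, 1 ✓, 2 ✓, 3 ✓, 4 ✓.
At position 5 the labels are {locked}, so locked → entered is false there. This is the first violation.

5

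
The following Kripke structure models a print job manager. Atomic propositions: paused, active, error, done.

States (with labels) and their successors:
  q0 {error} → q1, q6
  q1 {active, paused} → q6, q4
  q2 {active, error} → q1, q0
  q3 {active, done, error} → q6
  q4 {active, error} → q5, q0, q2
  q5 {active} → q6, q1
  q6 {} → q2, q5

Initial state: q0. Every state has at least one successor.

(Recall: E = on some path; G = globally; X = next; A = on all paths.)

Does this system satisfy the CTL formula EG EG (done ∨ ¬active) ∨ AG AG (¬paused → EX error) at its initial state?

States satisfying EG (done ∨ ¬active): ∅.
States satisfying EG EG (done ∨ ¬active): ∅.
States satisfying AG (¬paused → EX error): ∅.
States satisfying AG AG (¬paused → EX error): ∅.
States satisfying EG EG (done ∨ ¬active) ∨ AG AG (¬paused → EX error): ∅.
q0 ∉ Sat(EG EG (done ∨ ¬active) ∨ AG AG (¬paused → EX error)).

Violated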